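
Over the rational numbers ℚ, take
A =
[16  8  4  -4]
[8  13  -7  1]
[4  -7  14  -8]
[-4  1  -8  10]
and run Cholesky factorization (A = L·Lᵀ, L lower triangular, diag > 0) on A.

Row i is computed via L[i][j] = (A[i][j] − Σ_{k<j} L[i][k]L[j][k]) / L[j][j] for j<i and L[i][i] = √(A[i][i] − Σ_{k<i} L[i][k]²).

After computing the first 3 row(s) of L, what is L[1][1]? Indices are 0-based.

Step 1: L[0][0] = √(16) = 4.
  L[1][0] = (8) / L[0][0] = 2.
Step 2: L[1][1] = √(9) = 3.
  L[2][0] = (4) / L[0][0] = 1.
  L[2][1] = (-9) / L[1][1] = -3.
Step 3: L[2][2] = √(4) = 2.

L[1][1] = 3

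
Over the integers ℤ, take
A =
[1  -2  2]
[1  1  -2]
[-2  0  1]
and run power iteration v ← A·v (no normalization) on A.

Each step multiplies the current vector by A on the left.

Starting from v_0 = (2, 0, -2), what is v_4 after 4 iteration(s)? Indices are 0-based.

v_0 = (2, 0, -2).
v_1 = A·v_0 = (-2, 6, -6).
v_2 = A·v_1 = (-26, 16, -2).
v_3 = A·v_2 = (-62, -6, 50).
v_4 = A·v_3 = (50, -168, 174).

v_4 = (50, -168, 174)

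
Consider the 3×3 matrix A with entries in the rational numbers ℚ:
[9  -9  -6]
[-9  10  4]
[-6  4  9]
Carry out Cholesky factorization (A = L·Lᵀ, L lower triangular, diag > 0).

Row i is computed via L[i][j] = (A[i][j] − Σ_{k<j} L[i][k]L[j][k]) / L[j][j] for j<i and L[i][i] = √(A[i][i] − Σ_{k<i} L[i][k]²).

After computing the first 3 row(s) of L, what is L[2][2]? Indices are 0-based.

Step 1: L[0][0] = √(9) = 3.
  L[1][0] = (-9) / L[0][0] = -3.
Step 2: L[1][1] = √(1) = 1.
  L[2][0] = (-6) / L[0][0] = -2.
  L[2][1] = (-2) / L[1][1] = -2.
Step 3: L[2][2] = √(1) = 1.

L[2][2] = 1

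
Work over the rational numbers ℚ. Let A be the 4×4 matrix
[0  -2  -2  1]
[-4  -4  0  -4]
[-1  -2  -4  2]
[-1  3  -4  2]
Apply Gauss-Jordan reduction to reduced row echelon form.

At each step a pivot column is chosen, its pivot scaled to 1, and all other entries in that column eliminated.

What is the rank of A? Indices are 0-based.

rank = 4

pivot(0,0): swap R0↔R1
pivot(0,0)=-4: scale R0 → (1, 1, 0, 1)
  clear (2,0): R2 −= (-1)R0 → (0, -1, -4, 3)
  clear (3,0): R3 −= (-1)R0 → (0, 4, -4, 3)
pivot(1,1)=-2: scale R1 → (0, 1, 1, -1/2)
  clear (0,1): R0 −= (1)R1 → (1, 0, -1, 3/2)
  clear (2,1): R2 −= (-1)R1 → (0, 0, -3, 5/2)
  clear (3,1): R3 −= (4)R1 → (0, 0, -8, 5)
pivot(2,2)=-3: scale R2 → (0, 0, 1, -5/6)
  clear (0,2): R0 −= (-1)R2 → (1, 0, 0, 2/3)
  clear (1,2): R1 −= (1)R2 → (0, 1, 0, 1/3)
  clear (3,2): R3 −= (-8)R2 → (0, 0, 0, -5/3)
pivot(3,3)=-5/3: scale R3 → (0, 0, 0, 1)
  clear (0,3): R0 −= (2/3)R3 → (1, 0, 0, 0)
  clear (1,3): R1 −= (1/3)R3 → (0, 1, 0, 0)
  clear (2,3): R2 −= (-5/6)R3 → (0, 0, 1, 0)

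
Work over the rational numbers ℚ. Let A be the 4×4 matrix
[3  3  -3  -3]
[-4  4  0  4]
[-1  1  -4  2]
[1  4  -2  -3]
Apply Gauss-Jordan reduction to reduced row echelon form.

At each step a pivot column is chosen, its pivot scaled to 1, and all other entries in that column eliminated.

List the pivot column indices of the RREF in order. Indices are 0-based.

pivot columns: 0, 1, 2, 3

step 1: normalize row 0 (÷3) = (1, 1, -1, -1)
  row 1: subtract -4×row0 = (0, 8, -4, 0)
  row 2: subtract -1×row0 = (0, 2, -5, 1)
  row 3: subtract 1×row0 = (0, 3, -1, -2)
step 2: normalize row 1 (÷8) = (0, 1, -1/2, 0)
  row 0: subtract 1×row1 = (1, 0, -1/2, -1)
  row 2: subtract 2×row1 = (0, 0, -4, 1)
  row 3: subtract 3×row1 = (0, 0, 1/2, -2)
step 3: normalize row 2 (÷-4) = (0, 0, 1, -1/4)
  row 0: subtract -1/2×row2 = (1, 0, 0, -9/8)
  row 1: subtract -1/2×row2 = (0, 1, 0, -1/8)
  row 3: subtract 1/2×row2 = (0, 0, 0, -15/8)
step 4: normalize row 3 (÷-15/8) = (0, 0, 0, 1)
  row 0: subtract -9/8×row3 = (1, 0, 0, 0)
  row 1: subtract -1/8×row3 = (0, 1, 0, 0)
  row 2: subtract -1/4×row3 = (0, 0, 1, 0)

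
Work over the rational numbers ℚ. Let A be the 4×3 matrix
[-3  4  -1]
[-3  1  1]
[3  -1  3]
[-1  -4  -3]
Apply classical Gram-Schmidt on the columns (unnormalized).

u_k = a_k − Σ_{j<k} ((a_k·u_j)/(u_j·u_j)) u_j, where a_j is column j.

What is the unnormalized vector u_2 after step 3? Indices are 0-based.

u_2 = (-52/63, 158/63, 94/63, -4/7)

Step 1: u_0 = a_0 = (-3, -3, 3, -1).
Step 2: u_1 = a_1 − (-1/2)·u_0 = (5/2, -1/2, 1/2, -9/2).
Step 3: u_2 = a_2 − (3/7)·u_0 − (4/9)·u_1 = (-52/63, 158/63, 94/63, -4/7).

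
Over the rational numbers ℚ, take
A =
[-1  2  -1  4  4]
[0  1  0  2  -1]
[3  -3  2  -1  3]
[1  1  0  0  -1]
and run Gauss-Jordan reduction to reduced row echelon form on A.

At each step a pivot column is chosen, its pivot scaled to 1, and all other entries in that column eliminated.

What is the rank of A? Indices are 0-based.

step 1: normalize row 0 (÷-1) = (1, -2, 1, -4, -4)
  row 2: subtract 3×row0 = (0, 3, -1, 11, 15)
  row 3: subtract 1×row0 = (0, 3, -1, 4, 3)
step 2: normalize row 1 (÷1) = (0, 1, 0, 2, -1)
  row 0: subtract -2×row1 = (1, 0, 1, 0, -6)
  row 2: subtract 3×row1 = (0, 0, -1, 5, 18)
  row 3: subtract 3×row1 = (0, 0, -1, -2, 6)
step 3: normalize row 2 (÷-1) = (0, 0, 1, -5, -18)
  row 0: subtract 1×row2 = (1, 0, 0, 5, 12)
  row 3: subtract -1×row2 = (0, 0, 0, -7, -12)
step 4: normalize row 3 (÷-7) = (0, 0, 0, 1, 12/7)
  row 0: subtract 5×row3 = (1, 0, 0, 0, 24/7)
  row 1: subtract 2×row3 = (0, 1, 0, 0, -31/7)
  row 2: subtract -5×row3 = (0, 0, 1, 0, -66/7)

rank = 4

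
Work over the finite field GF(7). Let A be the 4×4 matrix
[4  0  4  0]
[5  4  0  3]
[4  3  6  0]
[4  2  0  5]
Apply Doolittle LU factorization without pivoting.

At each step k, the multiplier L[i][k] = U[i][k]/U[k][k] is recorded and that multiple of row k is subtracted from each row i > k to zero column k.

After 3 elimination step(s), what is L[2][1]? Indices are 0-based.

L[2][1] = 6

Step 1: pivot at (0,0) is 4.
  row1 ← row1 − (3)·row0  ⇒  L[1][0]=3, U row1=(0, 4, 2, 3)
  row2 ← row2 − (1)·row0  ⇒  L[2][0]=1, U row2=(0, 3, 2, 0)
  row3 ← row3 − (1)·row0  ⇒  L[3][0]=1, U row3=(0, 2, 3, 5)
Step 2: pivot at (1,1) is 4.
  row2 ← row2 − (6)·row1  ⇒  L[2][1]=6, U row2=(0, 0, 4, 3)
  row3 ← row3 − (4)·row1  ⇒  L[3][1]=4, U row3=(0, 0, 2, 0)
Step 3: pivot at (2,2) is 4.
  row3 ← row3 − (4)·row2  ⇒  L[3][2]=4, U row3=(0, 0, 0, 2)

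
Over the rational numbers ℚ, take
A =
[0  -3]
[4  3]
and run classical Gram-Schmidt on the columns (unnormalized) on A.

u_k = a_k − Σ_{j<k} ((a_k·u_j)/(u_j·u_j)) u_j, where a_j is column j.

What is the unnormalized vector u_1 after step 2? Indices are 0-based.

u_1 = (-3, 0)

Step 1: u_0 = a_0 = (0, 4).
Step 2: u_1 = a_1 − (3/4)·u_0 = (-3, 0).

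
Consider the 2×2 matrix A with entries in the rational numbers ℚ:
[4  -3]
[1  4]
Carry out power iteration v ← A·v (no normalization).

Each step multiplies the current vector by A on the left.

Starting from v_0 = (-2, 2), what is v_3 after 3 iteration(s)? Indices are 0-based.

v_0 = (-2, 2).
v_1 = A·v_0 = (-14, 6).
v_2 = A·v_1 = (-74, 10).
v_3 = A·v_2 = (-326, -34).

v_3 = (-326, -34)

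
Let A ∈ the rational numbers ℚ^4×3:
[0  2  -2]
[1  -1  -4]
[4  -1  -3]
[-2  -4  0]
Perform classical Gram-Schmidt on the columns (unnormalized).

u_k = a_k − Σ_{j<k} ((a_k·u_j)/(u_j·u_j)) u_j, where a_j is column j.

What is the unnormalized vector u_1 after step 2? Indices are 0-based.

u_1 = (2, -8/7, -11/7, -26/7)

Step 1: u_0 = a_0 = (0, 1, 4, -2).
Step 2: u_1 = a_1 − (1/7)·u_0 = (2, -8/7, -11/7, -26/7).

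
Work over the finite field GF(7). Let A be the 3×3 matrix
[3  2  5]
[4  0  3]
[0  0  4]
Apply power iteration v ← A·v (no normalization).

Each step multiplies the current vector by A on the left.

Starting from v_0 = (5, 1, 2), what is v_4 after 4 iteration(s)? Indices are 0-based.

v_4 = (5, 5, 1)

v_0 = (5, 1, 2).
v_1 = A·v_0 = (6, 5, 1).
v_2 = A·v_1 = (5, 6, 4).
v_3 = A·v_2 = (5, 4, 2).
v_4 = A·v_3 = (5, 5, 1).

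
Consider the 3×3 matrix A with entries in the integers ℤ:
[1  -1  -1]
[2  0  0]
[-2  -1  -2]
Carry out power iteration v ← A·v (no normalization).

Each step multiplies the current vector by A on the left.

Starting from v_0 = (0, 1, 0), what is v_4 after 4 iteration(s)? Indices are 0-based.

v_0 = (0, 1, 0).
v_1 = A·v_0 = (-1, 0, -1).
v_2 = A·v_1 = (0, -2, 4).
v_3 = A·v_2 = (-2, 0, -6).
v_4 = A·v_3 = (4, -4, 16).

v_4 = (4, -4, 16)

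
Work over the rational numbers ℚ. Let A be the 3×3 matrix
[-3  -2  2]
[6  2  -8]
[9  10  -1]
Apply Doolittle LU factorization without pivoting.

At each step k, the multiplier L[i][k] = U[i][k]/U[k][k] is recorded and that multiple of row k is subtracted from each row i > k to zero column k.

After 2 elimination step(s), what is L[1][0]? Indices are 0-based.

L[1][0] = -2

k=0: U[0][0]=-3
  eliminate (1,0): mult=-2, new row 1: (0, -2, -4); set L[1][0]=-2
  eliminate (2,0): mult=-3, new row 2: (0, 4, 5); set L[2][0]=-3
k=1: U[1][1]=-2
  eliminate (2,1): mult=-2, new row 2: (0, 0, -3); set L[2][1]=-2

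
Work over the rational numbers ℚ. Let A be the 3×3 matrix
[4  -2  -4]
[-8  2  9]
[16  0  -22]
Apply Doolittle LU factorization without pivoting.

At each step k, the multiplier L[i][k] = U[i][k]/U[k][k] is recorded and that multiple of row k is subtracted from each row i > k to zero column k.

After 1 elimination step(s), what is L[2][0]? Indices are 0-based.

L[2][0] = 4

Step 1: pivot at (0,0) is 4.
  row1 ← row1 − (-2)·row0  ⇒  L[1][0]=-2, U row1=(0, -2, 1)
  row2 ← row2 − (4)·row0  ⇒  L[2][0]=4, U row2=(0, 8, -6)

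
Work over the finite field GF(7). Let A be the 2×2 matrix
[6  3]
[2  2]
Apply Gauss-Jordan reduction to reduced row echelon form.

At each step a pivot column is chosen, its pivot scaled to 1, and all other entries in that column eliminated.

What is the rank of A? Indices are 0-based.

[1] R0 /= 6  ⇒  (1, 4)
     R1 -= 2·R0  ⇒  (0, 1)
[2] R1 /= 1  ⇒  (0, 1)
     R0 -= 4·R1  ⇒  (1, 0)

rank = 2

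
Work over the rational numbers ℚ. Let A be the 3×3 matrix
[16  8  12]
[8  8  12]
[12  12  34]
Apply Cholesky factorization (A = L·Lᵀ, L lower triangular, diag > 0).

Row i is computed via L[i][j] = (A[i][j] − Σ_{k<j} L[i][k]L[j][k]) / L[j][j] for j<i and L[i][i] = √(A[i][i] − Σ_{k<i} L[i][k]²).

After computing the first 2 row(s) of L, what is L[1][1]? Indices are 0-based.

Step 1: L[0][0] = √(16) = 4.
  L[1][0] = (8) / L[0][0] = 2.
Step 2: L[1][1] = √(4) = 2.

L[1][1] = 2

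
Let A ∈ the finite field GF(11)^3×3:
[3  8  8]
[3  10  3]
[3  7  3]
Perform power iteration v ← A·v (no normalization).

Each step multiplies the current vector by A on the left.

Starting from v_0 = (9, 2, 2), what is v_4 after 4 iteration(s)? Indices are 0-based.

v_4 = (0, 6, 8)

v_0 = (9, 2, 2).
v_1 = A·v_0 = (4, 9, 3).
v_2 = A·v_1 = (9, 1, 7).
v_3 = A·v_2 = (3, 3, 0).
v_4 = A·v_3 = (0, 6, 8).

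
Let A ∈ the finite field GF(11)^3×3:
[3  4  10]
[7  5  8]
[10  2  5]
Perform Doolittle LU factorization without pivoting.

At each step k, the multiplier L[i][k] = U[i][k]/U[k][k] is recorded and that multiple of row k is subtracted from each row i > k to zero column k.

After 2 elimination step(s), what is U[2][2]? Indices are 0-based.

U[2][2] = 5

Step 1: pivot at (0,0) is 3.
  row1 ← row1 − (6)·row0  ⇒  L[1][0]=6, U row1=(0, 3, 3)
  row2 ← row2 − (7)·row0  ⇒  L[2][0]=7, U row2=(0, 7, 1)
Step 2: pivot at (1,1) is 3.
  row2 ← row2 − (6)·row1  ⇒  L[2][1]=6, U row2=(0, 0, 5)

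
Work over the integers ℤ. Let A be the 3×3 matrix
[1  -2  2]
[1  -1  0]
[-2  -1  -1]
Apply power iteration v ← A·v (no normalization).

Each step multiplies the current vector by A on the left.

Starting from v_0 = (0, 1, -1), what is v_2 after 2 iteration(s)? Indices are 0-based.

v_2 = (-2, -3, 9)

v_0 = (0, 1, -1).
v_1 = A·v_0 = (-4, -1, 0).
v_2 = A·v_1 = (-2, -3, 9).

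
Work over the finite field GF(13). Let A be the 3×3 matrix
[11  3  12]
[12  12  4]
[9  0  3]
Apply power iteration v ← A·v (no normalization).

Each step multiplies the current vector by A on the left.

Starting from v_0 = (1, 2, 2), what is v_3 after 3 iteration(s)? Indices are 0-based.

v_3 = (0, 8, 10)

v_0 = (1, 2, 2).
v_1 = A·v_0 = (2, 5, 2).
v_2 = A·v_1 = (9, 1, 11).
v_3 = A·v_2 = (0, 8, 10).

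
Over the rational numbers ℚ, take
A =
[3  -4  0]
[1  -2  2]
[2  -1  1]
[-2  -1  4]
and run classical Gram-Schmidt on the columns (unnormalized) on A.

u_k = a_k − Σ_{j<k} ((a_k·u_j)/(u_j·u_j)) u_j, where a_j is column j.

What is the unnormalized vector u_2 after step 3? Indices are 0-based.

u_2 = (-23/20, 89/100, 41/20, 77/100)

Step 1: u_0 = a_0 = (3, 1, 2, -2).
Step 2: u_1 = a_1 − (-7/9)·u_0 = (-5/3, -11/9, 5/9, -23/9).
Step 3: u_2 = a_2 − (-2/9)·u_0 − (-109/100)·u_1 = (-23/20, 89/100, 41/20, 77/100).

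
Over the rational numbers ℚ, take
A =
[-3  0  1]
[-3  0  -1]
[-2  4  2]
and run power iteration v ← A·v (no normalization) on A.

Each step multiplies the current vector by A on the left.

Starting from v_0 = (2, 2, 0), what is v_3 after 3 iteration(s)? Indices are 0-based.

v_0 = (2, 2, 0).
v_1 = A·v_0 = (-6, -6, 4).
v_2 = A·v_1 = (22, 14, -4).
v_3 = A·v_2 = (-70, -62, 4).

v_3 = (-70, -62, 4)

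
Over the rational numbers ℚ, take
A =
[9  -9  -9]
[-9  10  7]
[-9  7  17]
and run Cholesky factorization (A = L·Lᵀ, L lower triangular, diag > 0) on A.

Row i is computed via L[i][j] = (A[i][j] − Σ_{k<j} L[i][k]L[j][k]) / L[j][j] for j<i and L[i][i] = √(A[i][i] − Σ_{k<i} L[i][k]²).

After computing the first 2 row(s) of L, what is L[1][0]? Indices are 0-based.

Step 1: L[0][0] = √(9) = 3.
  L[1][0] = (-9) / L[0][0] = -3.
Step 2: L[1][1] = √(1) = 1.

L[1][0] = -3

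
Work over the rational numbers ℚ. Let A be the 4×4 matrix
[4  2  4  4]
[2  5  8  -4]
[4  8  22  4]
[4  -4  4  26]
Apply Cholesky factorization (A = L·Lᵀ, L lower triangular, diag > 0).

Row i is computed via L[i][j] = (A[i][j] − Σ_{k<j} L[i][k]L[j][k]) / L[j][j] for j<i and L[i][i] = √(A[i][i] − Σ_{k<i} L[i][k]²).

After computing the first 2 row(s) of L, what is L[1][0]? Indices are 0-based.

L[1][0] = 1

Step 1: L[0][0] = √(4) = 2.
  L[1][0] = (2) / L[0][0] = 1.
Step 2: L[1][1] = √(4) = 2.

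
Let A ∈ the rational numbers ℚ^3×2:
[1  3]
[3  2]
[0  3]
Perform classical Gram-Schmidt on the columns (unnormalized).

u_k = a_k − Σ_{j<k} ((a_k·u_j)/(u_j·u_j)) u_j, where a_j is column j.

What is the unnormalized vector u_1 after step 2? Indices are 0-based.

Step 1: u_0 = a_0 = (1, 3, 0).
Step 2: u_1 = a_1 − (9/10)·u_0 = (21/10, -7/10, 3).

u_1 = (21/10, -7/10, 3)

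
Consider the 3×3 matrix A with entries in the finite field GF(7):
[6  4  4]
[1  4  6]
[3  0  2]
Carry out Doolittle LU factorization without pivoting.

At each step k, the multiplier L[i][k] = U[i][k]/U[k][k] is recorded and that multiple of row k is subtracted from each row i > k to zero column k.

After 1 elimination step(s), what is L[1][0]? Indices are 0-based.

L[1][0] = 6

[col 0] pivot 6
  R1 -= 6*R0 → (0, 1, 3)  (L[1][0] := 6)
  R2 -= 4*R0 → (0, 5, 0)  (L[2][0] := 4)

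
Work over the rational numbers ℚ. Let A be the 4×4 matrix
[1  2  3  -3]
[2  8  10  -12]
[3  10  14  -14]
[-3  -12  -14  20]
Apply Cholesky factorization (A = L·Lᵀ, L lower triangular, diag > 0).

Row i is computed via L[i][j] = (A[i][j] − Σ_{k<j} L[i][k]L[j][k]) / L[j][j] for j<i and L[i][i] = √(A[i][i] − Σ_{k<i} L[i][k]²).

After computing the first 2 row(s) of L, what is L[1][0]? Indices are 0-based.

Step 1: L[0][0] = √(1) = 1.
  L[1][0] = (2) / L[0][0] = 2.
Step 2: L[1][1] = √(4) = 2.

L[1][0] = 2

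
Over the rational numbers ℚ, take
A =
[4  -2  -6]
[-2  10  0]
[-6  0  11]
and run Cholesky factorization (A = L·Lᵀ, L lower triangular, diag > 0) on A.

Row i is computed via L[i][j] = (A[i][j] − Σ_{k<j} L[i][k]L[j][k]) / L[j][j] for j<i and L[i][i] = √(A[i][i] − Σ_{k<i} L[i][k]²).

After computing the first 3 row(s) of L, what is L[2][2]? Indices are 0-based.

Step 1: L[0][0] = √(4) = 2.
  L[1][0] = (-2) / L[0][0] = -1.
Step 2: L[1][1] = √(9) = 3.
  L[2][0] = (-6) / L[0][0] = -3.
  L[2][1] = (-3) / L[1][1] = -1.
Step 3: L[2][2] = √(1) = 1.

L[2][2] = 1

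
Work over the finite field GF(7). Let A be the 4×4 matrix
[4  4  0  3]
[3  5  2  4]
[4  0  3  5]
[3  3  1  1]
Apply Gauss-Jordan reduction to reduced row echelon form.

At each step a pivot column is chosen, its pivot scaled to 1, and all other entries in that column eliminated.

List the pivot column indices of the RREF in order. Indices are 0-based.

step 1: normalize row 0 (÷4) = (1, 1, 0, 6)
  row 1: subtract 3×row0 = (0, 2, 2, 0)
  row 2: subtract 4×row0 = (0, 3, 3, 2)
  row 3: subtract 3×row0 = (0, 0, 1, 4)
step 2: normalize row 1 (÷2) = (0, 1, 1, 0)
  row 0: subtract 1×row1 = (1, 0, 6, 6)
  row 2: subtract 3×row1 = (0, 0, 0, 2)
step 3: exchange rows 2,3
step 3: normalize row 2 (÷1) = (0, 0, 1, 4)
  row 0: subtract 6×row2 = (1, 0, 0, 3)
  row 1: subtract 1×row2 = (0, 1, 0, 3)
step 4: normalize row 3 (÷2) = (0, 0, 0, 1)
  row 0: subtract 3×row3 = (1, 0, 0, 0)
  row 1: subtract 3×row3 = (0, 1, 0, 0)
  row 2: subtract 4×row3 = (0, 0, 1, 0)

pivot columns: 0, 1, 2, 3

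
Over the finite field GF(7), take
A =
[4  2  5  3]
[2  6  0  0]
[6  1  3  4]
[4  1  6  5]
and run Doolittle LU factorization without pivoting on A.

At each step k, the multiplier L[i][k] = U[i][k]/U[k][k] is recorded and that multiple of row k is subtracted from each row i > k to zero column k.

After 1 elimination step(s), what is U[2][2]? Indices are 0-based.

k=0: U[0][0]=4
  eliminate (1,0): mult=4, new row 1: (0, 5, 1, 2); set L[1][0]=4
  eliminate (2,0): mult=5, new row 2: (0, 5, 6, 3); set L[2][0]=5
  eliminate (3,0): mult=1, new row 3: (0, 6, 1, 2); set L[3][0]=1

U[2][2] = 6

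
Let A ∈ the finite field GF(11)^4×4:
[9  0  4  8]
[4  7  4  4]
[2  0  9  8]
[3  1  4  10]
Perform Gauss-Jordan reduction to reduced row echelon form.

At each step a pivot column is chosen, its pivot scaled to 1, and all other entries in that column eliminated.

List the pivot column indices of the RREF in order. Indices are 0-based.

pivot(0,0)=9: scale R0 → (1, 0, 9, 7)
  clear (1,0): R1 −= (4)R0 → (0, 7, 1, 9)
  clear (2,0): R2 −= (2)R0 → (0, 0, 2, 5)
  clear (3,0): R3 −= (3)R0 → (0, 1, 10, 0)
pivot(1,1)=7: scale R1 → (0, 1, 8, 6)
  clear (3,1): R3 −= (1)R1 → (0, 0, 2, 5)
pivot(2,2)=2: scale R2 → (0, 0, 1, 8)
  clear (0,2): R0 −= (9)R2 → (1, 0, 0, 1)
  clear (1,2): R1 −= (8)R2 → (0, 1, 0, 8)
  clear (3,2): R3 −= (2)R2 → (0, 0, 0, 0)
col 3: no nonzero at/below row 3; advance.

pivot columns: 0, 1, 2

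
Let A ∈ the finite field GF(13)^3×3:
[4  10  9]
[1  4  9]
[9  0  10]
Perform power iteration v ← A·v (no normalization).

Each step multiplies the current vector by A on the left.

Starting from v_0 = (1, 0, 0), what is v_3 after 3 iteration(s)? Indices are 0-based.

v_0 = (1, 0, 0).
v_1 = A·v_0 = (4, 1, 9).
v_2 = A·v_1 = (3, 11, 9).
v_3 = A·v_2 = (8, 11, 0).

v_3 = (8, 11, 0)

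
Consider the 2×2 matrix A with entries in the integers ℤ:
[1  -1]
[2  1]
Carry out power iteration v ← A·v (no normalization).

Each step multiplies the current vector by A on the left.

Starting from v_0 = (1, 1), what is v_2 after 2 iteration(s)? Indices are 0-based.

v_0 = (1, 1).
v_1 = A·v_0 = (0, 3).
v_2 = A·v_1 = (-3, 3).

v_2 = (-3, 3)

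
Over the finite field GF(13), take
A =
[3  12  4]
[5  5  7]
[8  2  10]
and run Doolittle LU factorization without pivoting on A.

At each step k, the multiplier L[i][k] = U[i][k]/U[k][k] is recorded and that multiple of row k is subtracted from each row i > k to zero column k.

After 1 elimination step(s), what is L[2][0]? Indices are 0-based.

Step 1: pivot at (0,0) is 3.
  row1 ← row1 − (6)·row0  ⇒  L[1][0]=6, U row1=(0, 11, 9)
  row2 ← row2 − (7)·row0  ⇒  L[2][0]=7, U row2=(0, 9, 8)

L[2][0] = 7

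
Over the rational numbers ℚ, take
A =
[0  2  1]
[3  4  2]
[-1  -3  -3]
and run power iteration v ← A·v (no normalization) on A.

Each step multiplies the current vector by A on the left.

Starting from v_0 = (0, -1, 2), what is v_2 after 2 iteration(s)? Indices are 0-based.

v_2 = (-3, -6, 9)

v_0 = (0, -1, 2).
v_1 = A·v_0 = (0, 0, -3).
v_2 = A·v_1 = (-3, -6, 9).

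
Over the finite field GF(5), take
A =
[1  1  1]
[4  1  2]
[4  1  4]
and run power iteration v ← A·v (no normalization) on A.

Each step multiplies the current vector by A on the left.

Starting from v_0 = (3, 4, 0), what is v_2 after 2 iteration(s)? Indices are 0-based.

v_2 = (4, 1, 3)

v_0 = (3, 4, 0).
v_1 = A·v_0 = (2, 1, 1).
v_2 = A·v_1 = (4, 1, 3).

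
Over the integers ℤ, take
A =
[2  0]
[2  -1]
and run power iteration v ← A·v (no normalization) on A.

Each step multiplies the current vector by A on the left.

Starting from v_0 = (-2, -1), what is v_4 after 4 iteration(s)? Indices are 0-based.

v_0 = (-2, -1).
v_1 = A·v_0 = (-4, -3).
v_2 = A·v_1 = (-8, -5).
v_3 = A·v_2 = (-16, -11).
v_4 = A·v_3 = (-32, -21).

v_4 = (-32, -21)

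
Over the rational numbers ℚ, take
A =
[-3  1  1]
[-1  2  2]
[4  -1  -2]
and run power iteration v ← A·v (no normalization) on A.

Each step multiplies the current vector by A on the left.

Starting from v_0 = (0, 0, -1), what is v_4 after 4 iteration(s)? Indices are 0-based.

v_0 = (0, 0, -1).
v_1 = A·v_0 = (-1, -2, 2).
v_2 = A·v_1 = (3, 1, -6).
v_3 = A·v_2 = (-14, -13, 23).
v_4 = A·v_3 = (52, 34, -89).

v_4 = (52, 34, -89)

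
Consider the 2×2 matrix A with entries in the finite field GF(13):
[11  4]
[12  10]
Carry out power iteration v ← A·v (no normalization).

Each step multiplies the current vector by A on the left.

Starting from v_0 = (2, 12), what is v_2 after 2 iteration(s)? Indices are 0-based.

v_2 = (7, 5)

v_0 = (2, 12).
v_1 = A·v_0 = (5, 1).
v_2 = A·v_1 = (7, 5).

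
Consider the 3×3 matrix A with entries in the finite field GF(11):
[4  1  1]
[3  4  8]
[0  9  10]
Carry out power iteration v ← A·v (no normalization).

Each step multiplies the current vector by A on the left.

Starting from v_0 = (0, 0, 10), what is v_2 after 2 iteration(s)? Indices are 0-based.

v_0 = (0, 0, 10).
v_1 = A·v_0 = (10, 3, 1).
v_2 = A·v_1 = (0, 6, 4).

v_2 = (0, 6, 4)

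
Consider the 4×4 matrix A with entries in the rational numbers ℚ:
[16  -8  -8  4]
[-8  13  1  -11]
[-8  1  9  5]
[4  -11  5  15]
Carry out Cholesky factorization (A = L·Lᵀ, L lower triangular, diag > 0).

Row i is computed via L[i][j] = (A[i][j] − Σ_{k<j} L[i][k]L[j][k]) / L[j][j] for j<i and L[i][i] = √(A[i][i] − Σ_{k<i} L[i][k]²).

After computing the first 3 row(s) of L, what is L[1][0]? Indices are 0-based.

L[1][0] = -2

Step 1: L[0][0] = √(16) = 4.
  L[1][0] = (-8) / L[0][0] = -2.
Step 2: L[1][1] = √(9) = 3.
  L[2][0] = (-8) / L[0][0] = -2.
  L[2][1] = (-3) / L[1][1] = -1.
Step 3: L[2][2] = √(4) = 2.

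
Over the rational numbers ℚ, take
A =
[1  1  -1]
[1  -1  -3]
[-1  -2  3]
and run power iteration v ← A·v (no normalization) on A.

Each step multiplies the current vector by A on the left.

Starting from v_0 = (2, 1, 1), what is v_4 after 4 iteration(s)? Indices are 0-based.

v_4 = (24, 66, -57)

v_0 = (2, 1, 1).
v_1 = A·v_0 = (2, -2, -1).
v_2 = A·v_1 = (1, 7, -1).
v_3 = A·v_2 = (9, -3, -18).
v_4 = A·v_3 = (24, 66, -57).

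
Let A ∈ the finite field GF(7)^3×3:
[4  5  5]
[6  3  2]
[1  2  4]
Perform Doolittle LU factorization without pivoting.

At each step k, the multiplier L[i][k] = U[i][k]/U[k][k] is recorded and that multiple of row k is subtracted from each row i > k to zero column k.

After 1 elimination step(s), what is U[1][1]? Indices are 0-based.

U[1][1] = 6

Step 1: pivot at (0,0) is 4.
  row1 ← row1 − (5)·row0  ⇒  L[1][0]=5, U row1=(0, 6, 5)
  row2 ← row2 − (2)·row0  ⇒  L[2][0]=2, U row2=(0, 6, 1)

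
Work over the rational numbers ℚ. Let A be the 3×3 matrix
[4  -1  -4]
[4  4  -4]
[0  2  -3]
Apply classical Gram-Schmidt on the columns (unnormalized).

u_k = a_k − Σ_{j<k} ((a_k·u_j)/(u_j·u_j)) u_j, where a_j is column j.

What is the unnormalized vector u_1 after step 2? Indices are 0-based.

u_1 = (-5/2, 5/2, 2)

Step 1: u_0 = a_0 = (4, 4, 0).
Step 2: u_1 = a_1 − (3/8)·u_0 = (-5/2, 5/2, 2).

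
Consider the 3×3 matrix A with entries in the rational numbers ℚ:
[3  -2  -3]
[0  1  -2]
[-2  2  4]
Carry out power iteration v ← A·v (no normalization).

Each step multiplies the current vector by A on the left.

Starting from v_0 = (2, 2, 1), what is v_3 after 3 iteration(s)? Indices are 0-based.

v_0 = (2, 2, 1).
v_1 = A·v_0 = (-1, 0, 4).
v_2 = A·v_1 = (-15, -8, 18).
v_3 = A·v_2 = (-83, -44, 86).

v_3 = (-83, -44, 86)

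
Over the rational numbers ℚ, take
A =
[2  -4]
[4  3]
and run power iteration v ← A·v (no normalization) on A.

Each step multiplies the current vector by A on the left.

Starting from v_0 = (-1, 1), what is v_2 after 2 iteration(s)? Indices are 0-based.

v_2 = (-8, -27)

v_0 = (-1, 1).
v_1 = A·v_0 = (-6, -1).
v_2 = A·v_1 = (-8, -27).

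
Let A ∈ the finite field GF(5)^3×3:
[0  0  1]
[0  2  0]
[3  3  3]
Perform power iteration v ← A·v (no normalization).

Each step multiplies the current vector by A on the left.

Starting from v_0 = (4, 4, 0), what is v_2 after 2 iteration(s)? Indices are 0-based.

v_2 = (4, 1, 1)

v_0 = (4, 4, 0).
v_1 = A·v_0 = (0, 3, 4).
v_2 = A·v_1 = (4, 1, 1).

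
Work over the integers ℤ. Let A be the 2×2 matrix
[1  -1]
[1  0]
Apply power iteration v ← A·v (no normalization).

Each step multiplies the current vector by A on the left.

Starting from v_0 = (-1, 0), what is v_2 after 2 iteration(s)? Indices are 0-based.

v_2 = (0, -1)

v_0 = (-1, 0).
v_1 = A·v_0 = (-1, -1).
v_2 = A·v_1 = (0, -1).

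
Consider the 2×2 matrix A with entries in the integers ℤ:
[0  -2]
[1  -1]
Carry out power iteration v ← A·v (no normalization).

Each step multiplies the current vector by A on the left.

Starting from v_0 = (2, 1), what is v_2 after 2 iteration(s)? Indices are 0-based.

v_2 = (-2, -3)

v_0 = (2, 1).
v_1 = A·v_0 = (-2, 1).
v_2 = A·v_1 = (-2, -3).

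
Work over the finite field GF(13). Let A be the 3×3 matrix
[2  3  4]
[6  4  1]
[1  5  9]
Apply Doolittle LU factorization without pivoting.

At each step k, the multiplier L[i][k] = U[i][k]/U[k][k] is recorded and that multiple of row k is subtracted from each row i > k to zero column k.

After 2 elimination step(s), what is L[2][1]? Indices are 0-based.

L[2][1] = 11

Step 1: pivot at (0,0) is 2.
  row1 ← row1 − (3)·row0  ⇒  L[1][0]=3, U row1=(0, 8, 2)
  row2 ← row2 − (7)·row0  ⇒  L[2][0]=7, U row2=(0, 10, 7)
Step 2: pivot at (1,1) is 8.
  row2 ← row2 − (11)·row1  ⇒  L[2][1]=11, U row2=(0, 0, 11)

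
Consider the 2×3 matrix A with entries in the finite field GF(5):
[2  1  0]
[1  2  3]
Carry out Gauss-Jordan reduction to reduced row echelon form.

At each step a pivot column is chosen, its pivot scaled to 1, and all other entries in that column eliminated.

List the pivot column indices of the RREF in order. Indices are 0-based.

pivot columns: 0, 1

pivot(0,0)=2: scale R0 → (1, 3, 0)
  clear (1,0): R1 −= (1)R0 → (0, 4, 3)
pivot(1,1)=4: scale R1 → (0, 1, 2)
  clear (0,1): R0 −= (3)R1 → (1, 0, 4)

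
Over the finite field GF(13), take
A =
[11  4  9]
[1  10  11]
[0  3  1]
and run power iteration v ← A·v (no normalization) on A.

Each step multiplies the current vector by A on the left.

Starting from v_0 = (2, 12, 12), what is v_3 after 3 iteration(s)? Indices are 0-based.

v_3 = (7, 4, 5)

v_0 = (2, 12, 12).
v_1 = A·v_0 = (9, 7, 9).
v_2 = A·v_1 = (0, 9, 4).
v_3 = A·v_2 = (7, 4, 5).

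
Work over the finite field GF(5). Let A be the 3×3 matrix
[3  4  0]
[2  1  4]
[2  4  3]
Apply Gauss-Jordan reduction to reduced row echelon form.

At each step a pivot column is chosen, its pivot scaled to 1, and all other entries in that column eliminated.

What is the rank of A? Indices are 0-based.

rank = 3

[1] R0 /= 3  ⇒  (1, 3, 0)
     R1 -= 2·R0  ⇒  (0, 0, 4)
     R2 -= 2·R0  ⇒  (0, 3, 3)
[2] R1 <-> R2
[2] R1 /= 3  ⇒  (0, 1, 1)
     R0 -= 3·R1  ⇒  (1, 0, 2)
[3] R2 /= 4  ⇒  (0, 0, 1)
     R0 -= 2·R2  ⇒  (1, 0, 0)
     R1 -= 1·R2  ⇒  (0, 1, 0)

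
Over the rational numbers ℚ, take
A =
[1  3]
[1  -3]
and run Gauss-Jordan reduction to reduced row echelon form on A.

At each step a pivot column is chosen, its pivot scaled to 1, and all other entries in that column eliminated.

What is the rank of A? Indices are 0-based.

rank = 2

[1] R0 /= 1  ⇒  (1, 3)
     R1 -= 1·R0  ⇒  (0, -6)
[2] R1 /= -6  ⇒  (0, 1)
     R0 -= 3·R1  ⇒  (1, 0)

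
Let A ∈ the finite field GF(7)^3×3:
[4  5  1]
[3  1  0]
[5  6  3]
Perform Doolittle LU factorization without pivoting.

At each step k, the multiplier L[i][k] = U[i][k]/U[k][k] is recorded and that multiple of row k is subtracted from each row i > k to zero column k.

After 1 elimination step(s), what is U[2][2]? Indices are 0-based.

k=0: U[0][0]=4
  eliminate (1,0): mult=6, new row 1: (0, 6, 1); set L[1][0]=6
  eliminate (2,0): mult=3, new row 2: (0, 5, 0); set L[2][0]=3

U[2][2] = 0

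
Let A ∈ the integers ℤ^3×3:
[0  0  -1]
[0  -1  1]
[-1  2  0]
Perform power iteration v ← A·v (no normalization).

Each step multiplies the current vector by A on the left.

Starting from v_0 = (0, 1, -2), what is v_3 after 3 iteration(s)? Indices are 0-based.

v_0 = (0, 1, -2).
v_1 = A·v_0 = (2, -3, 2).
v_2 = A·v_1 = (-2, 5, -8).
v_3 = A·v_2 = (8, -13, 12).

v_3 = (8, -13, 12)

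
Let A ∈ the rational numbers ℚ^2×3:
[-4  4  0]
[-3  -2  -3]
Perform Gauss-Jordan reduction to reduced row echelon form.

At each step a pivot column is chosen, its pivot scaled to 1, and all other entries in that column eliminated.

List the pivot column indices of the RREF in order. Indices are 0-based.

step 1: normalize row 0 (÷-4) = (1, -1, 0)
  row 1: subtract -3×row0 = (0, -5, -3)
step 2: normalize row 1 (÷-5) = (0, 1, 3/5)
  row 0: subtract -1×row1 = (1, 0, 3/5)

pivot columns: 0, 1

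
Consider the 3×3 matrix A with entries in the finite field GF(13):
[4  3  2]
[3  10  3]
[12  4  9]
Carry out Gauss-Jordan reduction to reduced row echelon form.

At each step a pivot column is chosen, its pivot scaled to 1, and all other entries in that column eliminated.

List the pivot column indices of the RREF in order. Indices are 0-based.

step 1: normalize row 0 (÷4) = (1, 4, 7)
  row 1: subtract 3×row0 = (0, 11, 8)
  row 2: subtract 12×row0 = (0, 8, 3)
step 2: normalize row 1 (÷11) = (0, 1, 9)
  row 0: subtract 4×row1 = (1, 0, 10)
  row 2: subtract 8×row1 = (0, 0, 9)
step 3: normalize row 2 (÷9) = (0, 0, 1)
  row 0: subtract 10×row2 = (1, 0, 0)
  row 1: subtract 9×row2 = (0, 1, 0)

pivot columns: 0, 1, 2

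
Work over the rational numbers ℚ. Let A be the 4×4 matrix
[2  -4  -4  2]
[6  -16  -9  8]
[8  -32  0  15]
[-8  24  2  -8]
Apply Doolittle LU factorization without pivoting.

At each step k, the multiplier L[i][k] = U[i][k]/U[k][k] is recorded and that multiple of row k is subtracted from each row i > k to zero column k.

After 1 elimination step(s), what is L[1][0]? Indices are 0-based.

[col 0] pivot 2
  R1 -= 3*R0 → (0, -4, 3, 2)  (L[1][0] := 3)
  R2 -= 4*R0 → (0, -16, 16, 7)  (L[2][0] := 4)
  R3 -= -4*R0 → (0, 8, -14, 0)  (L[3][0] := -4)

L[1][0] = 3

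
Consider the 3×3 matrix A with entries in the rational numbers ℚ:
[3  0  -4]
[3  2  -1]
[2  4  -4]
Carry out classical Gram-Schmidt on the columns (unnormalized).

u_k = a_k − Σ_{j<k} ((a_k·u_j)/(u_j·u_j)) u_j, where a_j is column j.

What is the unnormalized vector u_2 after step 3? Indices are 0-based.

Step 1: u_0 = a_0 = (3, 3, 2).
Step 2: u_1 = a_1 − (7/11)·u_0 = (-21/11, 1/11, 30/11).
Step 3: u_2 = a_2 − (-23/22)·u_0 − (-37/122)·u_1 = (-88/61, 132/61, -66/61).

u_2 = (-88/61, 132/61, -66/61)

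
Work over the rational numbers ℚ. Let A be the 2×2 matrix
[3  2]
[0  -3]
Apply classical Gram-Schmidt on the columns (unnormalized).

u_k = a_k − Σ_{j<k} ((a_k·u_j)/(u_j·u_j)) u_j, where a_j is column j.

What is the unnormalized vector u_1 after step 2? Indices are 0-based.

u_1 = (0, -3)

Step 1: u_0 = a_0 = (3, 0).
Step 2: u_1 = a_1 − (2/3)·u_0 = (0, -3).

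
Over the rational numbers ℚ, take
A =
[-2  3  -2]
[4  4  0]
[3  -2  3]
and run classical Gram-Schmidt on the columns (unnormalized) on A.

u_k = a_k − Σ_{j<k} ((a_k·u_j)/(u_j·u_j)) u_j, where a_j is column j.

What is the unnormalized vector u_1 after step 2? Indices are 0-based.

u_1 = (95/29, 100/29, -70/29)

Step 1: u_0 = a_0 = (-2, 4, 3).
Step 2: u_1 = a_1 − (4/29)·u_0 = (95/29, 100/29, -70/29).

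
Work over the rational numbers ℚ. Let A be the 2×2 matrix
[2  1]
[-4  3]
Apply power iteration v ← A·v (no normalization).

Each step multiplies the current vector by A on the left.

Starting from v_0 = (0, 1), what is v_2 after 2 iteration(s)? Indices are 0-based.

v_0 = (0, 1).
v_1 = A·v_0 = (1, 3).
v_2 = A·v_1 = (5, 5).

v_2 = (5, 5)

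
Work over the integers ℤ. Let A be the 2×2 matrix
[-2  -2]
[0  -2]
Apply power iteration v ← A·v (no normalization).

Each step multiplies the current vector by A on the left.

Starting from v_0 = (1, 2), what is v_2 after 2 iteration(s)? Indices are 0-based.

v_0 = (1, 2).
v_1 = A·v_0 = (-6, -4).
v_2 = A·v_1 = (20, 8).

v_2 = (20, 8)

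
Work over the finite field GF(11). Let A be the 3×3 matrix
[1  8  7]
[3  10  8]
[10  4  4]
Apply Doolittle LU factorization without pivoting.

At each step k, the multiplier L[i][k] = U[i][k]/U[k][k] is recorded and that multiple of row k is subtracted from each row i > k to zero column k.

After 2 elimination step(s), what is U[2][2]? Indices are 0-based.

U[2][2] = 3

k=0: U[0][0]=1
  eliminate (1,0): mult=3, new row 1: (0, 8, 9); set L[1][0]=3
  eliminate (2,0): mult=10, new row 2: (0, 1, 0); set L[2][0]=10
k=1: U[1][1]=8
  eliminate (2,1): mult=7, new row 2: (0, 0, 3); set L[2][1]=7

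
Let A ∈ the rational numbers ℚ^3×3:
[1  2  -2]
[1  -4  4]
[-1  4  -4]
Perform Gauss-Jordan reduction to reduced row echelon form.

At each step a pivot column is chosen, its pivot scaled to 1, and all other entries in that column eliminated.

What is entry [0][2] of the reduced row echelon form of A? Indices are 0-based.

[1] R0 /= 1  ⇒  (1, 2, -2)
     R1 -= 1·R0  ⇒  (0, -6, 6)
     R2 -= -1·R0  ⇒  (0, 6, -6)
[2] R1 /= -6  ⇒  (0, 1, -1)
     R0 -= 2·R1  ⇒  (1, 0, 0)
     R2 -= 6·R1  ⇒  (0, 0, 0)
column 2 empty below row 2

M[0][2] = 0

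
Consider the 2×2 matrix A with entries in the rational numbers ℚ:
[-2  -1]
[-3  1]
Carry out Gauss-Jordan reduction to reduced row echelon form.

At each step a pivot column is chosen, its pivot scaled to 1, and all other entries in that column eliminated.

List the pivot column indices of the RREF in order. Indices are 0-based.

pivot columns: 0, 1

pivot(0,0)=-2: scale R0 → (1, 1/2)
  clear (1,0): R1 −= (-3)R0 → (0, 5/2)
pivot(1,1)=5/2: scale R1 → (0, 1)
  clear (0,1): R0 −= (1/2)R1 → (1, 0)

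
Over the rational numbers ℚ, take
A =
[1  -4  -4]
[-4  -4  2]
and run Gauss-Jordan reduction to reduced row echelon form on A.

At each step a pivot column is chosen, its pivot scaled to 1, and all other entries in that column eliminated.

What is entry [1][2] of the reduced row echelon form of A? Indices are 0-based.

M[1][2] = 7/10

pivot(0,0)=1: scale R0 → (1, -4, -4)
  clear (1,0): R1 −= (-4)R0 → (0, -20, -14)
pivot(1,1)=-20: scale R1 → (0, 1, 7/10)
  clear (0,1): R0 −= (-4)R1 → (1, 0, -6/5)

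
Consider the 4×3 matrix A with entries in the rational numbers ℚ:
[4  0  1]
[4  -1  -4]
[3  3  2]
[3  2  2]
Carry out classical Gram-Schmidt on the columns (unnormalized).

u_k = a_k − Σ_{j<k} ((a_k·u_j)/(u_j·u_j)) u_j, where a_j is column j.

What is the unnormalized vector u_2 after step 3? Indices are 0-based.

u_2 = (1195/579, -1000/579, -160/193, 220/579)

Step 1: u_0 = a_0 = (4, 4, 3, 3).
Step 2: u_1 = a_1 − (11/50)·u_0 = (-22/25, -47/25, 117/50, 67/50).
Step 3: u_2 = a_2 − (0)·u_0 − (700/579)·u_1 = (1195/579, -1000/579, -160/193, 220/579).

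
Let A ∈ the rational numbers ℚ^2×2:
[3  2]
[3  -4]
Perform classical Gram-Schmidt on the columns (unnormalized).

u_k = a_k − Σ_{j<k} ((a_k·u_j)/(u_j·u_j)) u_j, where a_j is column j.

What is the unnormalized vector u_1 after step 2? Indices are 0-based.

Step 1: u_0 = a_0 = (3, 3).
Step 2: u_1 = a_1 − (-1/3)·u_0 = (3, -3).

u_1 = (3, -3)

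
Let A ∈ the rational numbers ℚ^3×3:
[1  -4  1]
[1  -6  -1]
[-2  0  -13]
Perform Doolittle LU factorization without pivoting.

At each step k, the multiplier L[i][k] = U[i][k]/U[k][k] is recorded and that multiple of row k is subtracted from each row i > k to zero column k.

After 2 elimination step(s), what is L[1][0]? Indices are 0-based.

k=0: U[0][0]=1
  eliminate (1,0): mult=1, new row 1: (0, -2, -2); set L[1][0]=1
  eliminate (2,0): mult=-2, new row 2: (0, -8, -11); set L[2][0]=-2
k=1: U[1][1]=-2
  eliminate (2,1): mult=4, new row 2: (0, 0, -3); set L[2][1]=4

L[1][0] = 1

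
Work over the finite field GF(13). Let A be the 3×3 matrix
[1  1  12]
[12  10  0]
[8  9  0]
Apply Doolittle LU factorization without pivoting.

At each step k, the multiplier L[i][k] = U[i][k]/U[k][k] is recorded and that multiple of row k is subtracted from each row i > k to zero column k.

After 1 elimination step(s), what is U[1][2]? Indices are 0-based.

Step 1: pivot at (0,0) is 1.
  row1 ← row1 − (12)·row0  ⇒  L[1][0]=12, U row1=(0, 11, 12)
  row2 ← row2 − (8)·row0  ⇒  L[2][0]=8, U row2=(0, 1, 8)

U[1][2] = 12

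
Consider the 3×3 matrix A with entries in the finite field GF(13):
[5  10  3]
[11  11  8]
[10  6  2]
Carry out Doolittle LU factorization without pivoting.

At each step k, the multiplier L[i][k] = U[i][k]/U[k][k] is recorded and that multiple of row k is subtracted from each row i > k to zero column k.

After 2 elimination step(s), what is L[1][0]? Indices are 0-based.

L[1][0] = 10

Step 1: pivot at (0,0) is 5.
  row1 ← row1 − (10)·row0  ⇒  L[1][0]=10, U row1=(0, 2, 4)
  row2 ← row2 − (2)·row0  ⇒  L[2][0]=2, U row2=(0, 12, 9)
Step 2: pivot at (1,1) is 2.
  row2 ← row2 − (6)·row1  ⇒  L[2][1]=6, U row2=(0, 0, 11)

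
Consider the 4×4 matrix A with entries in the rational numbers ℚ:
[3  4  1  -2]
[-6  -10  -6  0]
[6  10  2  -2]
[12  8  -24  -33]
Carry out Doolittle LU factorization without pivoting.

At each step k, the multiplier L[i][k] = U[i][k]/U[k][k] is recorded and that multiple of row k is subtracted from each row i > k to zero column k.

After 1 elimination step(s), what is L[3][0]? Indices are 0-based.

[col 0] pivot 3
  R1 -= -2*R0 → (0, -2, -4, -4)  (L[1][0] := -2)
  R2 -= 2*R0 → (0, 2, 0, 2)  (L[2][0] := 2)
  R3 -= 4*R0 → (0, -8, -28, -25)  (L[3][0] := 4)

L[3][0] = 4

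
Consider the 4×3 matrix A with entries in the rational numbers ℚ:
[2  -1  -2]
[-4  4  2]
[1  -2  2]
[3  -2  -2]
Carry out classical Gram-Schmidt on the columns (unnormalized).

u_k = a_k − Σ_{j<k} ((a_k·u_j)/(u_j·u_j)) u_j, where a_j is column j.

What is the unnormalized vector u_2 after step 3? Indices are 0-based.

Step 1: u_0 = a_0 = (2, -4, 1, 3).
Step 2: u_1 = a_1 − (-13/15)·u_0 = (11/15, 8/15, -17/15, 3/5).
Step 3: u_2 = a_2 − (-8/15)·u_0 − (-58/37)·u_1 = (8/37, 26/37, 28/37, 20/37).

u_2 = (8/37, 26/37, 28/37, 20/37)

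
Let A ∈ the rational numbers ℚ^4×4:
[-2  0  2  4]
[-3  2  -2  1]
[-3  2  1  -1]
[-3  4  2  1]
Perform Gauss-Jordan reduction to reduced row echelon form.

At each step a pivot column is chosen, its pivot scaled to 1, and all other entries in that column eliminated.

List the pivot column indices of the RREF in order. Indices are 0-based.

pivot(0,0)=-2: scale R0 → (1, 0, -1, -2)
  clear (1,0): R1 −= (-3)R0 → (0, 2, -5, -5)
  clear (2,0): R2 −= (-3)R0 → (0, 2, -2, -7)
  clear (3,0): R3 −= (-3)R0 → (0, 4, -1, -5)
pivot(1,1)=2: scale R1 → (0, 1, -5/2, -5/2)
  clear (2,1): R2 −= (2)R1 → (0, 0, 3, -2)
  clear (3,1): R3 −= (4)R1 → (0, 0, 9, 5)
pivot(2,2)=3: scale R2 → (0, 0, 1, -2/3)
  clear (0,2): R0 −= (-1)R2 → (1, 0, 0, -8/3)
  clear (1,2): R1 −= (-5/2)R2 → (0, 1, 0, -25/6)
  clear (3,2): R3 −= (9)R2 → (0, 0, 0, 11)
pivot(3,3)=11: scale R3 → (0, 0, 0, 1)
  clear (0,3): R0 −= (-8/3)R3 → (1, 0, 0, 0)
  clear (1,3): R1 −= (-25/6)R3 → (0, 1, 0, 0)
  clear (2,3): R2 −= (-2/3)R3 → (0, 0, 1, 0)

pivot columns: 0, 1, 2, 3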